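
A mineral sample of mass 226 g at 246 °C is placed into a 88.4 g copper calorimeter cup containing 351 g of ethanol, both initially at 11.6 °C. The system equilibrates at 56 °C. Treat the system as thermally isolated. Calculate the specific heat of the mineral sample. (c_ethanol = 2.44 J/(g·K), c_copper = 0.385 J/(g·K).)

Energy conservation, ΣQ = 0:
226·c·(56 − 246) + 351·2.44·(56 − 11.6) + 88.4·0.385·(56 − 11.6) = 0
-42940 c = -39537
c = -39537/-42940 ≈ 0.9208 J/(g·K)

c ≈ 0.921 J/(g·K)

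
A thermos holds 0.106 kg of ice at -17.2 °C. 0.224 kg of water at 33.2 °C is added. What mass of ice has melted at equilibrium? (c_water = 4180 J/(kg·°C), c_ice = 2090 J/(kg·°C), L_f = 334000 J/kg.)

m_melted ≈ 0.0817 kg

Water can give up m c ΔT = 0.224·4180·33.2 = 31086 J before reaching 0 °C.
Warming the ice to 0 °C takes 0.106·2090·17.2 = 3810.5 J, leaving 27275 J for melting.
Fully melting the ice requires m_ice L_f = 0.106·334000 = 35404 J.
Since 27275 < 35404 J, not all the ice melts; equilibrium is at 0 °C.
Mass melted = 27275/334000 ≈ 0.08166 kg.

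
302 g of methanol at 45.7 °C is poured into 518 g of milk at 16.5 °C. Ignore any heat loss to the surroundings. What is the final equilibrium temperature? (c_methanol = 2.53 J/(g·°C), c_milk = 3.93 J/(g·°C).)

Heat lost by the methanol equals heat gained by the milk:
302·2.53·(45.7 − T) = 518·3.93·(T − 16.5)
764.06(45.7 − T) = 2035.7(T − 16.5)
2799.8 T = 68507  ⇒  T ≈ 24.47 °C

T_f ≈ 24.5 °C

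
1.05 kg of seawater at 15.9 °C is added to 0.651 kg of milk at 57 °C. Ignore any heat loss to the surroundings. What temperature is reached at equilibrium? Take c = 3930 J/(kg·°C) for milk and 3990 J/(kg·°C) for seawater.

T_f ≈ 31.5 °C

T_f = Σ m_i c_i T_i / Σ m_i c_i:
T_f = (2558.4·57 + 4189.5·15.9) / (2558.4 + 4189.5)
    = 212444 / 6747.9 ≈ 31.48 °C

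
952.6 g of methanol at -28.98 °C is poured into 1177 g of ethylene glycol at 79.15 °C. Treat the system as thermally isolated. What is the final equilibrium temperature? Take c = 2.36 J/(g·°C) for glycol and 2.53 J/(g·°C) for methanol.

Net heat exchanged in the isolated system is zero:
1177×2.36×(T − 79.15) + 952.6×2.53×(T − (-28.98)) = 0
2777.7(T − 79.15) + 2410.1(T − (-28.98)) = 0
(2777.7 + 2410.1) T = 2777.7×79.15 + 2410.1×(-28.98)
T = 150012/5187.8 ≈ 28.92 °C

T_f ≈ 28.9 °C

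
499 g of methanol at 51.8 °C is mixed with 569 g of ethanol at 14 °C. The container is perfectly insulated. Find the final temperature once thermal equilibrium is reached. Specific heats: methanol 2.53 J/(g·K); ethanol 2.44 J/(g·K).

T_f ≈ 32.0 °C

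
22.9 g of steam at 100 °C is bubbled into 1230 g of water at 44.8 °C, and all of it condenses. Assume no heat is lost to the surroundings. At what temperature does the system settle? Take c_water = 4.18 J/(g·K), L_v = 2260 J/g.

Setting the total heat transfer to zero:
latent heat released on condensation: 22.9×2260 = 51754; condensate cools 100→T: 22.9×4.18×(T − 100) = 95.72(T − 100); water warms: 1230×4.18×(T − 44.8) = 5141.4(T − 44.8)
5237.1 T = 51754 + 9572.2 + 230335 = 291661
T ≈ 55.69 °C (< 100 °C, so full condensation is consistent).

T_f ≈ 55.7 °C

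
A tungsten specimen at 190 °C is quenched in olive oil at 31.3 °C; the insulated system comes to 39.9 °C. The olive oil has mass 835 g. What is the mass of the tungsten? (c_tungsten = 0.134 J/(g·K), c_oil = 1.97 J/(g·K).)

m ≈ 703 g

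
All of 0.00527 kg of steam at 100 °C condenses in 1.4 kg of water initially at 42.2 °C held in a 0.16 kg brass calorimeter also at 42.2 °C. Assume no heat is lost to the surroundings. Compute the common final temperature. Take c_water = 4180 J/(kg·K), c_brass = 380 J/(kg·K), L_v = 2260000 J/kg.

Heat gained plus heat lost sum to zero:
steam→water at 100 °C releases m L_v = 0.00527×2260000 = 11910
  condensate cools 100→T: 0.00527×4180×(T − 100) = 22.03(T − 100)
  water warms: 1.4×4180×(T − 42.2) = 5852(T − 42.2)
  cup: 60.8(T − 42.2)
5934.8 T = 11910 + 2202.9 + 249520 = 263633
T ≈ 44.42 °C, under the boiling point, so the assumption holds.

T_f ≈ 44.4 °C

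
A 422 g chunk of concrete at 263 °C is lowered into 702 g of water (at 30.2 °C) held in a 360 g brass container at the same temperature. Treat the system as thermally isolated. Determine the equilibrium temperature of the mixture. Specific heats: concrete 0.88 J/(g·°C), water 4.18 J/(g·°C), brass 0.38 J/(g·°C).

Let T be the final temperature. ΣQ_i = 0:
422×0.88×(T − 263) + 702×4.18×(T − 30.2) + 360×0.38×(T − 30.2) = 0
371.36(T − 263) + 2934.4(T − 30.2) + 136.8(T − 30.2) = 0
(371.36 + 2934.4 + 136.8) T = 371.36×263 + 2934.4×30.2 + 136.8×30.2
T ≈ 55.31 °C

T_f ≈ 55.3 °C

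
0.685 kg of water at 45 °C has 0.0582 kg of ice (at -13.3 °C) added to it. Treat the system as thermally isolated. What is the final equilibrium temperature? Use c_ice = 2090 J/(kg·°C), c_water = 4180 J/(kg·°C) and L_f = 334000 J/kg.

T_f ≈ 34.7 °C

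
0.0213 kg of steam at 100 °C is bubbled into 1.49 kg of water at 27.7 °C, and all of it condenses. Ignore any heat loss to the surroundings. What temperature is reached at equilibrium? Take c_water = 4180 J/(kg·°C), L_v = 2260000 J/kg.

T_f ≈ 36.3 °C

Energy balance with sensible and latent terms:
steam→water at 100 °C releases m L_v = 0.0213·2260000 = 48138
  condensed water 100 °C→T: 89.03(T − 100)
  water warms: 1.49·4180·(T − 27.7) = 6228.2(T − 27.7)
6317.2 T = 48138 + 8903.4 + 172521 = 229563
T ≈ 36.34 °C (< 100 °C, so full condensation is consistent).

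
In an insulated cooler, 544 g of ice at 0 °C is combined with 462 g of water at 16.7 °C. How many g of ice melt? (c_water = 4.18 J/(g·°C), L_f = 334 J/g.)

Water can give up m c ΔT = 462·4.18·16.7 = 32250 J before reaching 0 °C.
To melt every bit of ice: 544·334 = 181696 J.
Since 32250 < 181696 J, not all the ice melts; equilibrium is at 0 °C.
Mass melted = 32250/334 ≈ 96.56 g.

m_melted ≈ 96.6 g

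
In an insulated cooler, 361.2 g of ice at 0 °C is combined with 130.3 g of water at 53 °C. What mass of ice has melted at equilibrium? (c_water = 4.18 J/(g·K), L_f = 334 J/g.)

m_melted ≈ 86.4 g

Heat available from the water dropping to 0 °C: 130.3×4.18×53 = 28867 J.
Fully melting the ice requires m_ice L_f = 361.2×334 = 120641 J.
28867 J < 120641 J, so only part of the ice melts and the system sits at 0 °C.
m_melted×334 = 28867  ⇒  m_melted ≈ 86.43 g.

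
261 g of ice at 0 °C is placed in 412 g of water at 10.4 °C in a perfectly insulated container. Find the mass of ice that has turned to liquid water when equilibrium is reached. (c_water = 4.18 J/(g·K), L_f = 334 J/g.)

m_melted ≈ 53.6 g

Heat available from the water dropping to 0 °C: 412×4.18×10.4 = 17910 J.
Fully melting the ice requires m_ice L_f = 261×334 = 87174 J.
That's not enough to melt it all — equilibrium is at 0 °C with ice remaining.
m_melt = 17910 / L_f = 53.62 g.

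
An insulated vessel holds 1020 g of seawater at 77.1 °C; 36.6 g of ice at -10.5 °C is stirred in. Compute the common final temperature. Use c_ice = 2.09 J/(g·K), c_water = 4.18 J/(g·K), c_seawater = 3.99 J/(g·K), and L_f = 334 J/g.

Let T be the final temperature. ΣQ_i = 0:
ice -10.5→0 °C: 36.6·2.09·10.5 = 803.19
  latent heat to melt: 36.6·334 = 12224
  meltwater 0→T: 36.6·4.18·T = 152.99 T
  seawater: 4069.8(T − 77.1)
4222.8 T = 313782 − 13028 = 300754
T ≈ 71.22 °C. Since T > 0 °C, the all-ice-melts assumption holds.

T_f ≈ 71.2 °C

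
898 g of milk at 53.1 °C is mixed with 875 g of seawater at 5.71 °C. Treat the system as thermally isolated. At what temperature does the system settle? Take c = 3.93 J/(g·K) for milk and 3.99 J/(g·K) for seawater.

T_f ≈ 29.5 °C

|Q_milk| = |Q_seawater|:
898*3.93*(53.1 − T) = 875*3.99*(T − 5.71)
3529.1(53.1 − T) = 3491.2(T − 5.71)
7020.4 T = 207332  ⇒  T ≈ 29.53 °C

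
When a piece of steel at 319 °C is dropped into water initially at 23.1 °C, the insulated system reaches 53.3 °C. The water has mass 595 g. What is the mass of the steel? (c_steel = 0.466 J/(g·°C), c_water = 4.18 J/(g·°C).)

m ≈ 607 g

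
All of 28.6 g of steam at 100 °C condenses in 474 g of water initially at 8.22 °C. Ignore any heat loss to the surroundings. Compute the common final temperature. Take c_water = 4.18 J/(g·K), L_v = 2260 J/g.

Heat gained plus heat lost sum to zero:
latent heat released on condensation: 28.6·2260 = 64636
  condensed water 100 °C→T: 119.55(T − 100)
  water warms: 474·4.18·(T − 8.22) = 1981.3(T − 8.22)
2100.9 T = 64636 + 11955 + 16286 = 92877
T ≈ 44.21 °C (< 100 °C, so full condensation is consistent).

T_f ≈ 44.2 °C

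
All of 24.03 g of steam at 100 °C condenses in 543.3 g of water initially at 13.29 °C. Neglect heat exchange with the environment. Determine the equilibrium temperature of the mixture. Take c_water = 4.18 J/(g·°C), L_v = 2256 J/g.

Heat gained plus heat lost sum to zero:
latent heat released on condensation: 24.03·2256 = 54212
  condensate cools 100→T: 24.03·4.18·(T − 100) = 100.45(T − 100)
  water warms: 543.3·4.18·(T − 13.29) = 2271(T − 13.29)
2371.4 T = 54212 + 10045 + 30182 = 94438
T ≈ 39.82 °C, under the boiling point, so the assumption holds.

T_f ≈ 39.8 °C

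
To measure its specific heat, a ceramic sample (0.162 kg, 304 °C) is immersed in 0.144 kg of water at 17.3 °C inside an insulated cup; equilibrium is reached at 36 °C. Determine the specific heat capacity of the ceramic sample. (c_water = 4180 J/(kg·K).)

c ≈ 259 J/(kg·K)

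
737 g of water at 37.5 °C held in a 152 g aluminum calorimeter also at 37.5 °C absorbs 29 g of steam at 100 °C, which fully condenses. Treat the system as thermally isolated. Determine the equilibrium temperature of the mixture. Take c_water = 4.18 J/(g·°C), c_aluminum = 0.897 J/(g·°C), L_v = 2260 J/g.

T_f ≈ 59.4 °C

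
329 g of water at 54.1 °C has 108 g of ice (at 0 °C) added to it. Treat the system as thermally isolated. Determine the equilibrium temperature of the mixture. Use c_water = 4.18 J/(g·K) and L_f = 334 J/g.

T_f ≈ 21.0 °C

Net heat exchanged in the isolated system is zero:
fusion: m_ice L_f = 108·334 = 36072
  meltwater 0→T: 108·4.18·T = 451.44 T
  water cools: 329·4.18·(T − 54.1) = 1375.2(T − 54.1)
1826.7 T = 74399 − 36072 = 38327
T ≈ 20.98 °C — above 0 °C, consistent with complete melting.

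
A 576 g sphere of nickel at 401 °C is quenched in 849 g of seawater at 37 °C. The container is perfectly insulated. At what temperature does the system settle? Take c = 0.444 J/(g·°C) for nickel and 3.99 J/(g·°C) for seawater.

Let T be the final temperature. ΣQ_i = 0:
576×0.444×(T − 401) + 849×3.99×(T − 37) = 0
255.74(T − 401) + 3387.5(T − 37) = 0
3643.3 T = 227891
T = 227891/3643.3 ≈ 62.55 °C

T_f ≈ 62.6 °C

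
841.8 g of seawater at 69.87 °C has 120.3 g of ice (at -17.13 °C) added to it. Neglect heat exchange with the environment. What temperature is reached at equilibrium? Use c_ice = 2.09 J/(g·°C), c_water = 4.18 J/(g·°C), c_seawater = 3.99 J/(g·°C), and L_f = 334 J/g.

Conservation of energy gives ΣQ = 0:
warm ice to 0 °C: 120.3·2.09·(0 − (-17.13)) = 4306.9
  melt ice: 120.3·334 = 40180
  warm the meltwater: 502.85 T
  seawater: 3358.8(T − 69.87)
3861.6 T = 234678 − 44487 = 190191
T ≈ 49.25 °C (positive, so assuming full melt was valid).

T_f ≈ 49.3 °C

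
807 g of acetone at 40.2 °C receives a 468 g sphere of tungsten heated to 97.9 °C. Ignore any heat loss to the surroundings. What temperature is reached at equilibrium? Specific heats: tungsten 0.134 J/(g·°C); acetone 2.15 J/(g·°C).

T_f ≈ 42.2 °C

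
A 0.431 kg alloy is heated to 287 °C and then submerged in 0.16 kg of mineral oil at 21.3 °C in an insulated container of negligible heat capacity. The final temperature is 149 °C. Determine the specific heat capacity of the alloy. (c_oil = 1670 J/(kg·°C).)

Let T be the final temperature. ΣQ_i = 0:
0.431×c×(149 − 287) + 0.16×1670×(149 − 21.3) = 0
-59.48 c = -34121
c = -34121/-59.48 ≈ 573.7 J/(kg·°C)

c ≈ 574 J/(kg·°C)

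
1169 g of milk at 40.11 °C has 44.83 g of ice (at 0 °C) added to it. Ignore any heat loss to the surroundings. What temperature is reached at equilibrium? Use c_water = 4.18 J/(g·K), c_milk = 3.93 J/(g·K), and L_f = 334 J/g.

Conservation of energy gives ΣQ = 0:
melt ice: 44.83×334 = 14973; meltwater 0→T: 44.83×4.18×T = 187.39 T; milk: 4594.2(T − 40.11)
4781.6 T = 184272 − 14973 = 169299
T ≈ 35.41 °C. Since T > 0 °C, the all-ice-melts assumption holds.

T_f ≈ 35.4 °C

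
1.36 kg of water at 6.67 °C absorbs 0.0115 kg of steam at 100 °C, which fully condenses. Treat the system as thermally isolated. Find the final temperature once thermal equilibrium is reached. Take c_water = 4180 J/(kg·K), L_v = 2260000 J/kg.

T_f ≈ 12.0 °C

Sum of m c ΔT and latent-heat terms is zero:
latent heat released on condensation: 0.0115·2260000 = 25990
  condensed water 100 °C→T: 48.07(T − 100)
  original water: 5684.8(T − 6.67)
5732.9 T = 25990 + 4807 + 37918 = 68715
T ≈ 11.99 °C (< 100 °C, so full condensation is consistent).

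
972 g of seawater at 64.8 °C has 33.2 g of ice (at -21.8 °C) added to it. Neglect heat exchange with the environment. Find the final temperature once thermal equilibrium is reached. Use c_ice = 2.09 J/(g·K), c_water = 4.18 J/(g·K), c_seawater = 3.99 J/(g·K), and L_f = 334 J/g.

Setting the total heat transfer to zero:
ice -21.8→0 °C: 33.2·2.09·21.8 = 1512.7
  fusion: m_ice L_f = 33.2·334 = 11089
  meltwater 0→T: 33.2·4.18·T = 138.78 T
  seawater: 3878.3(T − 64.8)
4017.1 T = 251313 − 12601 = 238711
T ≈ 59.42 °C. Since T > 0 °C, the all-ice-melts assumption holds.

T_f ≈ 59.4 °C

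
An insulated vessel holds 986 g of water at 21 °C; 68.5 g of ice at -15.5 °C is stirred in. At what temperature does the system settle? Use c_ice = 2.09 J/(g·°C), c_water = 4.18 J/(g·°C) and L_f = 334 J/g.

T_f ≈ 13.9 °C

Conservation of energy gives ΣQ = 0:
warm ice to 0 °C: 68.5·2.09·(0 − (-15.5)) = 2219.1; latent heat to melt: 68.5·334 = 22879; warm the meltwater: 286.33 T; water: 4121.5(T − 21)
4407.8 T = 86551 − 25098 = 61453
T ≈ 13.94 °C. Since T > 0 °C, the all-ice-melts assumption holds.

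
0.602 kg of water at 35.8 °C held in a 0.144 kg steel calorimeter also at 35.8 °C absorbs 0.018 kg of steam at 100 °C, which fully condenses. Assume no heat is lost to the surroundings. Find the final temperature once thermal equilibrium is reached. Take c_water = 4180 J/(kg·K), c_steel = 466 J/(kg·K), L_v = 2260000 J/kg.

Taking heat into each body as positive, Σ m c ΔT = 0:
condense steam: −0.018×2260000 = −40680; condensate cools 100→T: 0.018×4180×(T − 100) = 75.24(T − 100); original water: 2516.4(T − 35.8); steel cup: 0.144×466×(T − 35.8) = 67.1(T − 35.8)
2658.7 T = 40680 + 7524 + 92488 = 140692
T ≈ 52.92 °C — below 100 °C, confirming all the steam condensed.

T_f ≈ 52.9 °C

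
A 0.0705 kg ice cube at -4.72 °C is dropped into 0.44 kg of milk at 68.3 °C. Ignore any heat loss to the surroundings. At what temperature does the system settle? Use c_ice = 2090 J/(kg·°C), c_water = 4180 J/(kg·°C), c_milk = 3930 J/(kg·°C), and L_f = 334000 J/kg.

Let T be the final temperature. ΣQ_i = 0:
ice -4.72→0 °C: 0.0705·2090·4.72 = 695.47
  latent heat to melt: 0.0705·334000 = 23547
  meltwater 0→T: 0.0705·4180·T = 294.69 T
  milk: 1729.2(T − 68.3)
2023.9 T = 118104 − 24242 = 93862
T ≈ 46.38 °C — above 0 °C, consistent with complete melting.

T_f ≈ 46.4 °C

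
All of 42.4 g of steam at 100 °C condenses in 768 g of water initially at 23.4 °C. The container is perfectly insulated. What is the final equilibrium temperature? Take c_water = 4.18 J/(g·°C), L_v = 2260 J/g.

Heat gained plus heat lost sum to zero:
condense steam: −42.4·2260 = −95824; condensate cools 100→T: 42.4·4.18·(T − 100) = 177.23(T − 100); original water: 3210.2(T − 23.4)
3387.5 T = 95824 + 17723 + 75120 = 188667
T ≈ 55.70 °C (< 100 °C, so full condensation is consistent).

T_f ≈ 55.7 °C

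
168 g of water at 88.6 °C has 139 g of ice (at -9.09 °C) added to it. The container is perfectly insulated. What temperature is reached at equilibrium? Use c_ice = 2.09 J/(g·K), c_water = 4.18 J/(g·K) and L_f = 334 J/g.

T_f ≈ 10.2 °C

Net heat exchanged in the isolated system is zero:
warm ice to 0 °C: 139·2.09·(0 − (-9.09)) = 2640.7
  latent heat to melt: 139·334 = 46426
  warm the meltwater: 581.02 T
  water: 702.24(T − 88.6)
1283.3 T = 62218 − 49067 = 13152
T ≈ 10.25 °C. Since T > 0 °C, the all-ice-melts assumption holds.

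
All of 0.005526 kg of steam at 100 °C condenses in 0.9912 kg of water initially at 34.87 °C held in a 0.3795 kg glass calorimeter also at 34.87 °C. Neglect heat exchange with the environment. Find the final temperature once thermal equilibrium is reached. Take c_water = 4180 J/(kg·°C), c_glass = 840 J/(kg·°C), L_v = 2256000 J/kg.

T_f ≈ 38.0 °C

Conservation of energy gives ΣQ = 0:
condense steam: −0.005526·2256000 = −12467; condensate cools 100→T: 0.005526·4180·(T − 100) = 23.1(T − 100); water warms: 0.9912·4180·(T − 34.87) = 4143.2(T − 34.87); glass cup: 0.3795·840·(T − 34.87) = 318.78(T − 34.87)
4485.1 T = 12467 + 2309.9 + 155590 = 170366
T ≈ 37.99 °C — below 100 °C, confirming all the steam condensed.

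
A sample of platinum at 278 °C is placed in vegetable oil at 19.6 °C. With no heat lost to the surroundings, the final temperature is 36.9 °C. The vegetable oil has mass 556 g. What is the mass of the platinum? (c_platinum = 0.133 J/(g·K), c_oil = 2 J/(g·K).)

|Q_platinum| = |Q_oil|:
m×0.133×(278 − 36.9) = 556×2×(36.9 − 19.6)
32.07 m = 19238  ⇒  m ≈ 599.9 g

m ≈ 600 g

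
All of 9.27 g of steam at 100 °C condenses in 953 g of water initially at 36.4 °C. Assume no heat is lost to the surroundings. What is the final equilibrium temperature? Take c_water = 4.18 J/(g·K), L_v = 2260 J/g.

T_f ≈ 42.2 °C

Conservation of energy gives ΣQ = 0:
latent heat released on condensation: 9.27·2260 = 20950
  condensate cools 100→T: 9.27·4.18·(T − 100) = 38.75(T − 100)
  water warms: 953·4.18·(T − 36.4) = 3983.5(T − 36.4)
4022.3 T = 20950 + 3874.9 + 145001 = 169826
T ≈ 42.22 °C, under the boiling point, so the assumption holds.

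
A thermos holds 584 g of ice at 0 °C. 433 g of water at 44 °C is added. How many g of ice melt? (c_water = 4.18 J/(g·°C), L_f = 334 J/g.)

m_melted ≈ 238 g

Heat available from the water dropping to 0 °C: 433×4.18×44 = 79637 J.
Fully melting the ice requires m_ice L_f = 584×334 = 195056 J.
79637 J < 195056 J, so only part of the ice melts and the system sits at 0 °C.
m_melted×334 = 79637  ⇒  m_melted ≈ 238.4 g.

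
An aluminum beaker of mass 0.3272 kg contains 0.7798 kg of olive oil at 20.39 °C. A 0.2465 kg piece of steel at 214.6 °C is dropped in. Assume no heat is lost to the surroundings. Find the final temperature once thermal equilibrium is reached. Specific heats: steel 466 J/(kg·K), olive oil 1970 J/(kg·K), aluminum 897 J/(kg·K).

T_f ≈ 31.9 °C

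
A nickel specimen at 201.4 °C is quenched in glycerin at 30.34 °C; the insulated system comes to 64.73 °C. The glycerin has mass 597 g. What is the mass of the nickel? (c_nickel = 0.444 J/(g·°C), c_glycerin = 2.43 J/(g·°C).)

Let T be the final temperature. ΣQ_i = 0:
m×0.444×(64.73 − 201.4) + 597×2.43×(64.73 − 30.34) = 0
-60.68 m = -49890
m = -49890/-60.68 ≈ 822.2 g

m ≈ 822 g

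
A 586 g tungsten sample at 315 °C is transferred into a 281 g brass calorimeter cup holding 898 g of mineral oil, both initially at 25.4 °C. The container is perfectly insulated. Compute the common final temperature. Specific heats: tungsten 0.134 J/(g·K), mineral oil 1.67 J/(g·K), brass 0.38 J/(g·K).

Taking heat into each body as positive, Σ m c ΔT = 0:
586·0.134·(T − 315) + 898·1.67·(T − 25.4) + 281·0.38·(T − 25.4) = 0
(78.52 + 1499.7 + 106.78) T = 78.52·315 + 1499.7·25.4 + 106.78·25.4
T = 65539 / 1685 = 38.9 °C

T_f ≈ 38.9 °C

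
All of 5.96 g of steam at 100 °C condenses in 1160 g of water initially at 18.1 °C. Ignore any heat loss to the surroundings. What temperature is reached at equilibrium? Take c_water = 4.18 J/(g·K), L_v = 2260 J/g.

T_f ≈ 21.3 °C

Energy conservation, ΣQ = 0:
steam→water at 100 °C releases m L_v = 5.96·2260 = 13470; condensate cools 100→T: 5.96·4.18·(T − 100) = 24.91(T − 100); water warms: 1160·4.18·(T − 18.1) = 4848.8(T − 18.1)
4873.7 T = 13470 + 2491.3 + 87763 = 103724
T ≈ 21.28 °C — below 100 °C, confirming all the steam condensed.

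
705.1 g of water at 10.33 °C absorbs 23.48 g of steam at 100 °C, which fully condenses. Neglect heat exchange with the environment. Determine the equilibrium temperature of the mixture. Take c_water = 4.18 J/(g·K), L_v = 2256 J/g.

Energy conservation, ΣQ = 0:
condense steam: −23.48×2256 = −52971; condensed water 100 °C→T: 98.15(T − 100); original water: 2947.3(T − 10.33)
3045.5 T = 52971 + 9814.6 + 30446 = 93231
T ≈ 30.61 °C — below 100 °C, confirming all the steam condensed.

T_f ≈ 30.6 °C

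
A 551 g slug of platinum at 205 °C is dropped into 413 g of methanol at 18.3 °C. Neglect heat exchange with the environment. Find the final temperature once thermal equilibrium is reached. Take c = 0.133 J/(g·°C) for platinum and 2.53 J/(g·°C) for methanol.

Net heat exchanged in the isolated system is zero:
551*0.133*(T − 205) + 413*2.53*(T − 18.3) = 0
73.28(T − 205) + 1044.9(T − 18.3) = 0
(73.28 + 1044.9) T = 73.28*205 + 1044.9*18.3
T = 34145/1118.2 ≈ 30.54 °C

T_f ≈ 30.5 °C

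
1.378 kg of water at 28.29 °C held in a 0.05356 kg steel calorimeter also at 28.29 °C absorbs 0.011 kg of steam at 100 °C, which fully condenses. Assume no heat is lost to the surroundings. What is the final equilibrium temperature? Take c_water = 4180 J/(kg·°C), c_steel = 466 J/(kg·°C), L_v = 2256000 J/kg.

Energy conservation, ΣQ = 0:
condense steam: −0.011·2256000 = −24816; condensate cools 100→T: 0.011·4180·(T − 100) = 45.98(T − 100); water warms: 1.378·4180·(T − 28.29) = 5760(T − 28.29); steel cup: 0.05356·466·(T − 28.29) = 24.96(T − 28.29)
5831 T = 24816 + 4598 + 163658 = 193072
T ≈ 33.11 °C — below 100 °C, confirming all the steam condensed.

T_f ≈ 33.1 °C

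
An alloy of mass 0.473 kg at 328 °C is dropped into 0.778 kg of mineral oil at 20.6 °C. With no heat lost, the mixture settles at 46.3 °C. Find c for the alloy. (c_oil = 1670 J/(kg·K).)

c ≈ 251 J/(kg·K)

m_s c (T_s − T_f) = m_oil c_oil (T_f − T_0):
0.473×c×(328 − 46.3) = 0.778×1670×(46.3 − 20.6)
133.24 c = 33391  ⇒  c ≈ 250.6 J/(kg·K)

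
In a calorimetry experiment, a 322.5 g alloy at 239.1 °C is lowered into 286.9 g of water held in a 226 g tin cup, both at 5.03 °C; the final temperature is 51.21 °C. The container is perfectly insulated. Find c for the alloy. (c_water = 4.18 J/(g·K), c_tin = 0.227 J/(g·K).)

c ≈ 0.953 J/(g·K)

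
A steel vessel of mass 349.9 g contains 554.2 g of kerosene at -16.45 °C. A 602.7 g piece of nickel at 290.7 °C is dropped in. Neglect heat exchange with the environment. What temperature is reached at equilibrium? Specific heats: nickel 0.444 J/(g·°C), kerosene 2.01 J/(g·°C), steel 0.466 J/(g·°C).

T_f ≈ 36.8 °C

Heat gained plus heat lost sum to zero:
602.7*0.444*(T − 290.7) + 554.2*2.01*(T − (-16.45)) + 349.9*0.466*(T − (-16.45)) = 0
1544.6 T = 56784
T ≈ 36.76 °C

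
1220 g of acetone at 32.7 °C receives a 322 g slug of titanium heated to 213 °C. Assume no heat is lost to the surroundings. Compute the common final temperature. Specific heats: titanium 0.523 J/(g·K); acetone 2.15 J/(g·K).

T_f ≈ 43.6 °C

Heat lost by the titanium equals heat gained by the acetone:
322×0.523×(213 − T) = 1220×2.15×(T − 32.7)
168.41(213 − T) = 2623(T − 32.7)
2791.4 T = 121643  ⇒  T ≈ 43.58 °C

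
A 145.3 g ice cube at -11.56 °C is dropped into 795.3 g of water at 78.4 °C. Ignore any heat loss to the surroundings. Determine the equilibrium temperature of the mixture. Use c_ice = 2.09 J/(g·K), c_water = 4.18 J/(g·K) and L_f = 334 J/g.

T_f ≈ 53.1 °C

Energy conservation, ΣQ = 0:
ice -11.56→0 °C: 145.3·2.09·11.56 = 3510.5; fusion: m_ice L_f = 145.3·334 = 48530; warm the meltwater: 607.35 T; water: 3324.4(T − 78.4)
3931.7 T = 260629 − 52041 = 208589
T ≈ 53.05 °C — above 0 °C, consistent with complete melting.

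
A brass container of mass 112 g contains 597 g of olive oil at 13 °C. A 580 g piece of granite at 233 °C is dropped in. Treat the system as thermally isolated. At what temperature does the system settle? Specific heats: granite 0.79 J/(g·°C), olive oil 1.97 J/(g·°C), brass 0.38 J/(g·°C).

Setting the total heat transfer to zero:
580×0.79×(T − 233) + 597×1.97×(T − 13) + 112×0.38×(T − 13) = 0
1676.8 T = 122603
T ≈ 73.12 °C

T_f ≈ 73.1 °C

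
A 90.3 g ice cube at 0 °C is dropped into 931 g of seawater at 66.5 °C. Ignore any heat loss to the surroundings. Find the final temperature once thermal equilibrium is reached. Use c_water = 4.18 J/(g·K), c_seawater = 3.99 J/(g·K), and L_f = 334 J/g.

Net heat exchanged in the isolated system is zero:
melt ice: 90.3·334 = 30160
  warm the meltwater: 377.45 T
  seawater: 3714.7(T − 66.5)
4092.1 T = 247027 − 30160 = 216867
T ≈ 53.00 °C (positive, so assuming full melt was valid).

T_f ≈ 53.0 °C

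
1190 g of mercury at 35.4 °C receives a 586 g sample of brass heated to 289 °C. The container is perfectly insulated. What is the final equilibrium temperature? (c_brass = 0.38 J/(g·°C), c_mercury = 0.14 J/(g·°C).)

With ΣQ=0 the equilibrium temperature is the m·c-weighted mean:
T_f = (222.68*289 + 166.6*35.4) / (222.68 + 166.6)
    = 70252 / 389.28 ≈ 180.47 °C

T_f ≈ 180.5 °C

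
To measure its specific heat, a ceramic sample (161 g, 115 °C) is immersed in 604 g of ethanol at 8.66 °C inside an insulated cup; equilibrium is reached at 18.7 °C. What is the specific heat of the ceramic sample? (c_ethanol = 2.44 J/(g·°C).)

Heat gained plus heat lost sum to zero:
161·c·(18.7 − 115) + 604·2.44·(18.7 − 8.66) = 0
-15504 c = -14797
c = -14797/-15504 ≈ 0.9544 J/(g·°C)

c ≈ 0.954 J/(g·°C)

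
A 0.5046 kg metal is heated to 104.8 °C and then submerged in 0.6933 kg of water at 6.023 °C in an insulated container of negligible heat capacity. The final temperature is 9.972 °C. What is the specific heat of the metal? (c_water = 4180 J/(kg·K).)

c ≈ 239 J/(kg·K)

m_s c (T_s − T_f) = m_water c_water (T_f − T_0):
0.5046·c·(104.8 − 9.972) = 0.6933·4180·(9.972 − 6.023)
47.85 c = 11444  ⇒  c ≈ 239.2 J/(kg·K)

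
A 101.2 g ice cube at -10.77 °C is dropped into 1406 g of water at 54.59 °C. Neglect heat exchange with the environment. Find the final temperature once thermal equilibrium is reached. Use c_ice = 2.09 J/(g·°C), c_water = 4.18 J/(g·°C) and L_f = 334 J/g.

T_f ≈ 45.2 °C

Energy balance with sensible and latent terms:
warm ice to 0 °C: 101.2×2.09×(0 − (-10.77)) = 2277.9
  melt ice: 101.2×334 = 33801
  warm the meltwater: 423.02 T
  water cools: 1406×4.18×(T − 54.59) = 5877.1(T − 54.59)
6300.1 T = 320830 − 36079 = 284751
T ≈ 45.20 °C — above 0 °C, consistent with complete melting.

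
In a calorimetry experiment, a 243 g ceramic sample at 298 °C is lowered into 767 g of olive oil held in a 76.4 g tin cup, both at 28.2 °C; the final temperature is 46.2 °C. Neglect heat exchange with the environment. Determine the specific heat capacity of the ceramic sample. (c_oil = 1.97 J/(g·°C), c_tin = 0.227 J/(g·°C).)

c ≈ 0.45 J/(g·°C)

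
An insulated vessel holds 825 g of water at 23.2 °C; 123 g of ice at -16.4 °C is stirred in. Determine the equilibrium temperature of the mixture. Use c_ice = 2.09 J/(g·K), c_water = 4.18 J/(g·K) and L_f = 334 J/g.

T_f ≈ 8.8 °C

Conservation of energy gives ΣQ = 0:
warm ice to 0 °C: 123·2.09·(0 − (-16.4)) = 4215.9
  latent heat to melt: 123·334 = 41082
  meltwater 0→T: 123·4.18·T = 514.14 T
  water: 3448.5(T − 23.2)
3962.6 T = 80005 − 45298 = 34707
T ≈ 8.76 °C (positive, so assuming full melt was valid).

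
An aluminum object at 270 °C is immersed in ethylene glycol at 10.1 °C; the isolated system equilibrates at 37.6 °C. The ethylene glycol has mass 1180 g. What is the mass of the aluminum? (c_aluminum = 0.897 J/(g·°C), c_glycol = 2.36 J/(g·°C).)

m ≈ 367 g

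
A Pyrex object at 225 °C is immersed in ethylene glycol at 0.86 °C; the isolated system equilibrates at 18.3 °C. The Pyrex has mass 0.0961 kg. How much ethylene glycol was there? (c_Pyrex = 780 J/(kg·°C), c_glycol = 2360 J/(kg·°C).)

Conservation of energy gives ΣQ = 0:
0.0961·780·(18.3 − 225) + m·2360·(18.3 − 0.86) = 0
41158 m = 15494
m = 15494/41158 ≈ 0.3764 kg

m ≈ 0.376 kg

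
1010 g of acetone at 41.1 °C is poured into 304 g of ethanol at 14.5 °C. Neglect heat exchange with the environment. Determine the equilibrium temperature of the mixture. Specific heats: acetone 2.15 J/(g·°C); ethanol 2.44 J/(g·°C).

Set heat shed by the hot body equal to heat absorbed by the cold body:
1010·2.15·(41.1 − T) = 304·2.44·(T − 14.5)
2171.5(41.1 − T) = 741.76(T − 14.5)
2913.3 T = 100004  ⇒  T ≈ 34.33 °C

T_f ≈ 34.3 °C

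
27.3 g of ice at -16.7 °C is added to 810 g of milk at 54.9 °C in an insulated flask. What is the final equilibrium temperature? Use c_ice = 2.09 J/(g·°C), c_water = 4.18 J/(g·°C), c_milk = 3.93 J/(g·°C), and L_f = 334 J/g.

T_f ≈ 49.9 °C

Setting the total heat transfer to zero:
warm ice to 0 °C: 27.3·2.09·(0 − (-16.7)) = 952.85
  latent heat to melt: 27.3·334 = 9118.2
  meltwater 0→T: 27.3·4.18·T = 114.11 T
  milk: 3183.3(T − 54.9)
3297.4 T = 174763 − 10071 = 164692
T ≈ 49.95 °C. Since T > 0 °C, the all-ice-melts assumption holds.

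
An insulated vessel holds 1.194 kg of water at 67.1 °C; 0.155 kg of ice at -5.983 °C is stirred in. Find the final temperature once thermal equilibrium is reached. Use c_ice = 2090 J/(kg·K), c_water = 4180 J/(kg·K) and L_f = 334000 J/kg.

Conservation of energy gives ΣQ = 0:
ice -5.983→0 °C: 0.155·2090·5.983 = 1938.2
  latent heat to melt: 0.155·334000 = 51770
  meltwater 0→T: 0.155·4180·T = 647.9 T
  water: 4990.9(T − 67.1)
5638.8 T = 334891 − 53708 = 281183
T ≈ 49.87 °C (positive, so assuming full melt was valid).

T_f ≈ 49.9 °C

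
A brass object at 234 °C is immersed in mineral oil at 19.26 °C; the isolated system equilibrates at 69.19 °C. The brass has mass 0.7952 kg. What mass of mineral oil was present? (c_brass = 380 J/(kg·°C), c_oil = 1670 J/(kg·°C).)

m ≈ 0.597 kg

Heat lost by the brass = heat gained by the oil:
0.7952·380·(234 − 69.19) = m·1670·(69.19 − 19.26)
83383 m = 49802  ⇒  m ≈ 0.5973 kg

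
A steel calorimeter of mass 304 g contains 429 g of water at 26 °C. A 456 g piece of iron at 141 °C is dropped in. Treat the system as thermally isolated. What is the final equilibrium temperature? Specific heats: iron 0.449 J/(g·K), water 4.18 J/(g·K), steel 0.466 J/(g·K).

Let T be the final temperature. ΣQ_i = 0:
456·0.449·(T − 141) + 429·4.18·(T − 26) + 304·0.466·(T − 26) = 0
204.74(T − 141) + 1793.2(T − 26) + 141.66(T − 26) = 0
2139.6 T = 79176
T ≈ 37.00 °C

T_f ≈ 37.0 °C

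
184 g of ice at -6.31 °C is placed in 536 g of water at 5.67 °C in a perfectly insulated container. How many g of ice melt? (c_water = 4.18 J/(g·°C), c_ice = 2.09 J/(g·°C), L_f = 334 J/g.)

Cooling the water to 0 °C releases 536×4.18×5.67 = 12704 J.
Of that, 184×2.09×6.31 = 2426.6 J goes to bring the ice to 0 °C, leaving 10277 J.
Melting all 184 g of ice would need 184×334 = 61456 J.
Since 10277 < 61456 J, not all the ice melts; equilibrium is at 0 °C.
m_melted×334 = 10277  ⇒  m_melted ≈ 30.77 g.

m_melted ≈ 30.8 g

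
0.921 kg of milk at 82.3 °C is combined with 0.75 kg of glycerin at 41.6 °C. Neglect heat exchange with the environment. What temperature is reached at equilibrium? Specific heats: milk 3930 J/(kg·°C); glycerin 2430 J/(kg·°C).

T_f ≈ 68.7 °C

|Q_milk| = |Q_glycerin|:
0.921*3930*(82.3 − T) = 0.75*2430*(T − 41.6)
3619.5(82.3 − T) = 1822.5(T − 41.6)
5442 T = 373703  ⇒  T ≈ 68.67 °C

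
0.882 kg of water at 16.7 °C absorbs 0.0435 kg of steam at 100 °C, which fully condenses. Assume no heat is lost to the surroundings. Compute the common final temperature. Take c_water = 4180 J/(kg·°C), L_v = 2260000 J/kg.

T_f ≈ 46.0 °C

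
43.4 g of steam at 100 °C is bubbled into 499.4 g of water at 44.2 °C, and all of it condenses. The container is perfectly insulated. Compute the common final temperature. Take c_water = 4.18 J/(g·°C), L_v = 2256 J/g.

T_f ≈ 91.8 °C

Let T be the final temperature. ΣQ_i = 0:
condense steam: −43.4×2256 = −97910
  condensate cools 100→T: 43.4×4.18×(T − 100) = 181.41(T − 100)
  water warms: 499.4×4.18×(T − 44.2) = 2087.5(T − 44.2)
2268.9 T = 97910 + 18141 + 92267 = 208319
T ≈ 91.81 °C (< 100 °C, so full condensation is consistent).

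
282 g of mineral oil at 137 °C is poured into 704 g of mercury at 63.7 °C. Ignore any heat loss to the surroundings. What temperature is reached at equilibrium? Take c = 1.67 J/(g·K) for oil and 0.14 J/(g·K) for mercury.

T_f ≈ 124.3 °C

Heat lost by the oil equals heat gained by the mercury:
282×1.67×(137 − T) = 704×0.14×(T − 63.7)
470.94(137 − T) = 98.56(T − 63.7)
569.5 T = 70797  ⇒  T ≈ 124.31 °C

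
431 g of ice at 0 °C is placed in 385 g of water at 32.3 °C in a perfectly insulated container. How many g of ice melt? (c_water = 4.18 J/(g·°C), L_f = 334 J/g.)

Water can give up m c ΔT = 385·4.18·32.3 = 51980 J before reaching 0 °C.
Melting all 431 g of ice would need 431·334 = 143954 J.
Since 51980 < 143954 J, not all the ice melts; equilibrium is at 0 °C.
m_melt = 51980 / L_f = 155.6 g.

m_melted ≈ 156 g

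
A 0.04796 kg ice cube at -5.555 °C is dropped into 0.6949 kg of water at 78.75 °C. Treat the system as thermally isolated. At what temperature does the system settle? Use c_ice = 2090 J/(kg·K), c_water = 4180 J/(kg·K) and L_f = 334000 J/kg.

Let T be the final temperature. ΣQ_i = 0:
warm ice to 0 °C: 0.04796·2090·(0 − (-5.555)) = 556.81; latent heat to melt: 0.04796·334000 = 16019; meltwater 0→T: 0.04796·4180·T = 200.47 T; water cools: 0.6949·4180·(T − 78.75) = 2904.7(T − 78.75)
3105.2 T = 228744 − 16575 = 212168
T ≈ 68.33 °C. Since T > 0 °C, the all-ice-melts assumption holds.

T_f ≈ 68.3 °C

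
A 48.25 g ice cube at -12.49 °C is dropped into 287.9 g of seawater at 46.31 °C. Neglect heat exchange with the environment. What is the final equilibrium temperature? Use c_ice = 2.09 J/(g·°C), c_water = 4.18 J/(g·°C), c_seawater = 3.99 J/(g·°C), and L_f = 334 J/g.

T_f ≈ 26.5 °C

Energy balance with sensible and latent terms:
ice -12.49→0 °C: 48.25·2.09·12.49 = 1259.5
  melt ice: 48.25·334 = 16116
  meltwater 0→T: 48.25·4.18·T = 201.68 T
  seawater cools: 287.9·3.99·(T − 46.31) = 1148.7(T − 46.31)
1350.4 T = 53197 − 17375 = 35822
T ≈ 26.53 °C — above 0 °C, consistent with complete melting.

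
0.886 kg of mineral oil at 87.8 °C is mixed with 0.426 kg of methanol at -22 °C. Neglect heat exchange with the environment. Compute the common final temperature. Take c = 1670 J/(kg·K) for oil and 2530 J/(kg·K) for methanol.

Net heat exchanged in the isolated system is zero:
0.886×1670×(T − 87.8) + 0.426×2530×(T − (-22)) = 0
1479.6(T − 87.8) + 1077.8(T − (-22)) = 0
2557.4 T = 106199
T = 106199 / 2557.4 = 41.5 °C

T_f ≈ 41.5 °C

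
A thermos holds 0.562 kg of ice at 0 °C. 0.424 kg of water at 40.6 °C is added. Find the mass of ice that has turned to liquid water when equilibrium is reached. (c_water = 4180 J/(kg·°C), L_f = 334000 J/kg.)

m_melted ≈ 0.215 kg

Cooling the water to 0 °C releases 0.424×4180×40.6 = 71956 J.
Melting all 0.562 kg of ice would need 0.562×334000 = 187708 J.
71956 J < 187708 J, so only part of the ice melts and the system sits at 0 °C.
Mass melted = 71956/334000 ≈ 0.2154 kg.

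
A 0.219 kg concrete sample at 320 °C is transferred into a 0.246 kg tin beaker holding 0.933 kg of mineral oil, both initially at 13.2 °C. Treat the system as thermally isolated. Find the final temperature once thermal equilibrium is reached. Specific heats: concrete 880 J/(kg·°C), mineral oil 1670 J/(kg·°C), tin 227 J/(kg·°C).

T_f ≈ 45.9 °C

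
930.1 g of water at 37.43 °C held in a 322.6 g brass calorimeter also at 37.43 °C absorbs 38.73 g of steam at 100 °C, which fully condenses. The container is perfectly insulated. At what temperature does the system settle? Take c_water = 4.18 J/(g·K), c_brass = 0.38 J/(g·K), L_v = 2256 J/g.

T_f ≈ 60.8 °C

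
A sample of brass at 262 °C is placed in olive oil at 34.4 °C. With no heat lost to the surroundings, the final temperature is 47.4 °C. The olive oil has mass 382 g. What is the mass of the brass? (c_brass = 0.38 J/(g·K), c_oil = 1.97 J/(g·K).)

Heat lost by the brass = heat gained by the oil:
m·0.38·(262 − 47.4) = 382·1.97·(47.4 − 34.4)
81.55 m = 9783  ⇒  m ≈ 120 g

m ≈ 120 g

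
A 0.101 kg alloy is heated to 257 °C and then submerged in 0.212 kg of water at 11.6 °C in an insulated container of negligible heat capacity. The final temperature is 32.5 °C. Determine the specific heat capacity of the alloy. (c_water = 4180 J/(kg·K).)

Heat lost by the alloy = heat gained by the water:
0.101·c·(257 − 32.5) = 0.212·4180·(32.5 − 11.6)
22.67 c = 18521  ⇒  c ≈ 816.8 J/(kg·K)

c ≈ 817 J/(kg·K)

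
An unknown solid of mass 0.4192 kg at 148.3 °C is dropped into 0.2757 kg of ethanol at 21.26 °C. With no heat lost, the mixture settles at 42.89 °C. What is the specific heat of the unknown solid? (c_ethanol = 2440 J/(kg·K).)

Heat gained plus heat lost sum to zero:
0.4192·c·(42.89 − 148.3) + 0.2757·2440·(42.89 − 21.26) = 0
-44.19 c = -14551
c = -14551/-44.19 ≈ 329.3 J/(kg·K)

c ≈ 329 J/(kg·K)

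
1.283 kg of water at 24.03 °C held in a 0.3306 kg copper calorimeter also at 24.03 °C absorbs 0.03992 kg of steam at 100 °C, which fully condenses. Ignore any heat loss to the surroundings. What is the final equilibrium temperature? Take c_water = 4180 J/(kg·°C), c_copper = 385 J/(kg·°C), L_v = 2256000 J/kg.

T_f ≈ 42.2 °C

Heat gained plus heat lost sum to zero:
steam→water at 100 °C releases m L_v = 0.03992·2256000 = 90060
  condensate cools 100→T: 0.03992·4180·(T − 100) = 166.87(T − 100)
  water warms: 1.283·4180·(T − 24.03) = 5362.9(T − 24.03)
  copper cup: 0.3306·385·(T − 24.03) = 127.28(T − 24.03)
5657.1 T = 90060 + 16687 + 131930 = 238676
T ≈ 42.19 °C — below 100 °C, confirming all the steam condensed.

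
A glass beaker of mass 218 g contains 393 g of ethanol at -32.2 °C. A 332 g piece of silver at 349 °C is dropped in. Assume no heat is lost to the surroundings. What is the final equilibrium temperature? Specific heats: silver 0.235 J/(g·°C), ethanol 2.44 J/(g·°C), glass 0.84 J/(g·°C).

T_f ≈ -7.8 °C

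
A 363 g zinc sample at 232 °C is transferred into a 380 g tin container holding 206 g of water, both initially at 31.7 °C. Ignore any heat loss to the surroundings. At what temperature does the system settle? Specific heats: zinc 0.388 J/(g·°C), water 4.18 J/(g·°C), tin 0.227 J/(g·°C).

T_f ≈ 57.6 °C

Taking heat into each body as positive, Σ m c ΔT = 0:
363·0.388·(T − 232) + 206·4.18·(T − 31.7) + 380·0.227·(T − 31.7) = 0
140.84(T − 232) + 861.08(T − 31.7) + 86.26(T − 31.7) = 0
1088.2 T = 62706
T ≈ 57.62 °C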